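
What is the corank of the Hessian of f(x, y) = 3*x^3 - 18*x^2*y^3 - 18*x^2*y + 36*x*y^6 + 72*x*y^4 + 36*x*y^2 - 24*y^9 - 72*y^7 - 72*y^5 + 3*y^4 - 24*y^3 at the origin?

2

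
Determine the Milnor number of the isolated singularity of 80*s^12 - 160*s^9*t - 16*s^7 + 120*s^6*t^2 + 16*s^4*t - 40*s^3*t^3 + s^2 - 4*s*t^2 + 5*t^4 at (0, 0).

The Hessian of f at 0 has rank 1. Corank 1: A-series; mu = 3 gives A_3.

3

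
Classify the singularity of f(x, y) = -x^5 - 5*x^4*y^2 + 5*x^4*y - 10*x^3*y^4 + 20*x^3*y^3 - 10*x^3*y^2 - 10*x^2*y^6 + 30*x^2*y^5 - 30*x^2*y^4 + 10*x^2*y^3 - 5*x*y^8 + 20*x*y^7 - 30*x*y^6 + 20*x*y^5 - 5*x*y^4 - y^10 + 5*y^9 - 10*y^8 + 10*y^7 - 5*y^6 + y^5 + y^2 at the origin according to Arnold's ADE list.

A_4

The Hessian of f at 0 has rank 1. Corank 1: A-series; mu = 4 gives A_4.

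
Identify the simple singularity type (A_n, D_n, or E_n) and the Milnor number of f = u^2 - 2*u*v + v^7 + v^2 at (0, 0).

The Hessian of f at 0 has rank 1. Corank 1: A-series; mu = 6 gives A_6.

Type A_6, Milnor number mu = 6.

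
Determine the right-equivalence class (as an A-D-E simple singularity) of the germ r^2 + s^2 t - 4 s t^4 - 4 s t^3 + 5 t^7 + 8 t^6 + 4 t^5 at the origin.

D_{8}

The Hessian of f at 0 is [[0, 0, 0], [0, 0, 0], [0, 0, 2]] with rank 1, so corank 2. A Groebner basis of the Jacobian ideal J(f) in C{s,t,r} is {2*s^2/3 + s*t^3 - 11*s*t^2/3 + 7*s*t/3 - 14*t^3/3, -s*t/2 + t^4 + t^3, s^3 + 8*s^2/3 - 32*s*t^2/3 + 16*s*t/3 - 32*t^3/3, s^2*t + 8*s^2/3 - 38*s*t^2/3 + 22*s*t/3 - 44*t^3/3, r}; counting standard monomials gives mu = 8. Corank 2; j^3 = s^2*t has shape L^2 M (L != M), so D-series; mu = 8 gives D_8.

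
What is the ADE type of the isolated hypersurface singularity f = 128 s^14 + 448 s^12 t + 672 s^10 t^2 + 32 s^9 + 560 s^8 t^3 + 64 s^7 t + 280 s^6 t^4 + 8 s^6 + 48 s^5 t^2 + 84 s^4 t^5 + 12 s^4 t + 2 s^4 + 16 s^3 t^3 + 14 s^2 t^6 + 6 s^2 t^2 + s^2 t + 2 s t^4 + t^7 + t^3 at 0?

D_{4}

The Hessian of f at 0 has rank 0. Corank 2; j^3 = t*(s^2 + t^2) splits into three distinct lines over C (the quadratic factor has nonzero discriminant), so D_4.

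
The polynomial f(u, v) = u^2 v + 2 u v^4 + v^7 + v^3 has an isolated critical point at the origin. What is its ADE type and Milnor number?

Type D4, Milnor number mu = 4.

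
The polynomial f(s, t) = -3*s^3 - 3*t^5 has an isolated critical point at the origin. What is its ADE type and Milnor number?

Type E_8, Milnor number mu = 8.

The Hessian of f at 0 is [[0, 0], [0, 0]] with rank 0, so corank 2. A Groebner basis of the Jacobian ideal J(f) in C{s,t} is {t^4, s^2}; counting standard monomials gives mu = 8. Corank 2; j^3 = -3*s^3 is a perfect cube, so E-series; the 5-jet and mu = 8 give E_8.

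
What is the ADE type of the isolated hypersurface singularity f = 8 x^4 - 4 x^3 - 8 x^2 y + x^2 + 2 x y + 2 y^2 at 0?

A_{1}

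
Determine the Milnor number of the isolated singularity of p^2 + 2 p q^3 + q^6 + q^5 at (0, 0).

4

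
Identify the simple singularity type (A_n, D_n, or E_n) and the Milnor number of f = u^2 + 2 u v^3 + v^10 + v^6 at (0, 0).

The Hessian of f at 0 has rank 1. Corank 1: A-series; mu = 9 gives A_9.

Type A_{9}, Milnor number mu = 9.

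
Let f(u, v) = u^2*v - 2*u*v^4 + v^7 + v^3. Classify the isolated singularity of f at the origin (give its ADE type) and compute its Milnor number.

Type D_4, Milnor number mu = 4.

The Hessian of f at 0 has rank 0. Corank 2; j^3 = v*(u^2 + v^2) splits into three distinct lines over C (the quadratic factor has nonzero discriminant), so D_4.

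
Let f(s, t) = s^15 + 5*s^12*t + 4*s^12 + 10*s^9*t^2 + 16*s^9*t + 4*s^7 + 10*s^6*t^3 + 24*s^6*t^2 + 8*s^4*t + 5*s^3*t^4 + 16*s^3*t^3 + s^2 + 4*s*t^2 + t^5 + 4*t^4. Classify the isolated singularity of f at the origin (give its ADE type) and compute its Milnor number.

Type A4, Milnor number mu = 4.

The Hessian of f at 0 is [[2, 0], [0, 0]] with rank 1, so corank 1. A Groebner basis of the Jacobian ideal J(f) in C{s,t} is {s^2, s/2 + t^2}; counting standard monomials gives mu = 4. Corank 1: A-series; mu = 4 gives A_4.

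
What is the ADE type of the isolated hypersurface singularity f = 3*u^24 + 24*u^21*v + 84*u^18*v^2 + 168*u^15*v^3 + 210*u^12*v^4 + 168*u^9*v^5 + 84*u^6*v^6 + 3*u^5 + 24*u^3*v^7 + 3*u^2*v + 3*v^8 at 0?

D_{9}

The Hessian of f at 0 has rank 0. Corank 2; j^3 = 3*u^2*v has shape L^2 M (L != M), so D-series; mu = 9 gives D_9.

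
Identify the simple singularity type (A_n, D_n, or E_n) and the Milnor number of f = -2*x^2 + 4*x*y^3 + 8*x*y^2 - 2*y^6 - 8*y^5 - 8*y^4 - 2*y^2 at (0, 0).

Type A1, Milnor number mu = 1.

The Hessian of f at 0 has rank 2. Corank 0: nondegenerate Morse point, so A_1.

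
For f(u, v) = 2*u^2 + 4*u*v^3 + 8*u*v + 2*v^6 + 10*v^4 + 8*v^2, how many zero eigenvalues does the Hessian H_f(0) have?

1

The Hessian at 0 is [[4, 8], [8, 16]] of rank 1; hence corank 1.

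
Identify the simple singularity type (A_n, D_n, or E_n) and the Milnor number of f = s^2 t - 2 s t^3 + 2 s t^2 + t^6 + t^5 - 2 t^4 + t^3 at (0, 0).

The Hessian of f at 0 has rank 0. Corank 2; j^3 = t*(s + t)^2 has shape L^2 M (L != M), so D-series; mu = 7 gives D_7.

Type D7, Milnor number mu = 7.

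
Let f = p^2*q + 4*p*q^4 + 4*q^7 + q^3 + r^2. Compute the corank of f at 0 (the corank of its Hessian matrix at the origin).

2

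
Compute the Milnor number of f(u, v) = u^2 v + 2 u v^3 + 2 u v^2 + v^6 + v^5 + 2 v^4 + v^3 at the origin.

The Hessian of f at 0 has rank 0. Corank 2; j^3 = v*(u + v)^2 has shape L^2 M (L != M), so D-series; mu = 7 gives D_7.

7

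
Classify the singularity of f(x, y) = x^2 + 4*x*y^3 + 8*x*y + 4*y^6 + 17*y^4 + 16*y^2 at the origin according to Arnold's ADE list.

The Hessian of f at 0 is [[2, 8], [8, 32]] with rank 1, so corank 1. A Groebner basis of the Jacobian ideal J(f) in C{x,y} is {y^3, x + 4*y}; counting standard monomials gives mu = 3. Corank 1: A-series; mu = 3 gives A_3.

A_{3}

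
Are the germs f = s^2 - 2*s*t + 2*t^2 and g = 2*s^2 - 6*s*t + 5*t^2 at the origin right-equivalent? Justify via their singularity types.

The Hessian of f at 0 is [[2, -2], [-2, 4]] with rank 2, so corank 0. A Groebner basis of the Jacobian ideal J(f) in C{s,t} is {s, t}; counting standard monomials gives mu = 1. Corank 0: nondegenerate Morse point, so A_1. The Hessian of g at 0 is [[4, -6], [-6, 10]] with rank 2, so corank 0. A Groebner basis of the Jacobian ideal J(g) in C{s,t} is {s, t}; counting standard monomials gives mu = 1. Corank 0: nondegenerate Morse point, so A_1. Both have type A_1, hence right-equivalent.

Yes.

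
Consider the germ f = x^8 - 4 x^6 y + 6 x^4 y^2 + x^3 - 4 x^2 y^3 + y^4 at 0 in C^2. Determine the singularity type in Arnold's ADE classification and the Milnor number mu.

Type E6, Milnor number mu = 6.

The Hessian of f at 0 is [[0, 0], [0, 0]] with rank 0, so corank 2. A Groebner basis of the Jacobian ideal J(f) in C{x,y} is {y^3, x^2}; counting standard monomials gives mu = 6. Corank 2; j^3 = x^3 is a perfect cube, so E-series; the 4-jet and mu = 6 give E_6.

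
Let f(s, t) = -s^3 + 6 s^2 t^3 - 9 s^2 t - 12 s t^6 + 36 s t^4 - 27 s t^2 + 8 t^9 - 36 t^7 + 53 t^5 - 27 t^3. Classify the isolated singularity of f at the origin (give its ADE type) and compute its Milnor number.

Type E8, Milnor number mu = 8.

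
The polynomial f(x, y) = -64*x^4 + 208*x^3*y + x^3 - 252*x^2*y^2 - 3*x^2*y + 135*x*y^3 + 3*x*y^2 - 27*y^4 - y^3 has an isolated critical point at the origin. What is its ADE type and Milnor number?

Type E_{7}, Milnor number mu = 7.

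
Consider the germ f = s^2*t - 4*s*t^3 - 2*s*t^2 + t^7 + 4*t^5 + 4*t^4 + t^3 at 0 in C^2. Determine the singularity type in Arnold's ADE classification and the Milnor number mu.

Type D_8, Milnor number mu = 8.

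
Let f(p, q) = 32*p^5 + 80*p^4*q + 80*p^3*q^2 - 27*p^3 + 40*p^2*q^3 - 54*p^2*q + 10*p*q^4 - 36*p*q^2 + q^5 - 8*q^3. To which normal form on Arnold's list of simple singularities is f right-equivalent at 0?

The Hessian of f at 0 is [[0, 0], [0, 0]] with rank 0, so corank 2. A Groebner basis of the Jacobian ideal J(f) in C{p,q} is {q^5, p*q^3 + 5*q^4/8, p^2 + 4*p*q/3 + 4*q^2/9}; counting standard monomials gives mu = 8. Corank 2; j^3 = -(3*p + 2*q)^3 is a perfect cube, so E-series; the 5-jet and mu = 8 give E_8.

E_8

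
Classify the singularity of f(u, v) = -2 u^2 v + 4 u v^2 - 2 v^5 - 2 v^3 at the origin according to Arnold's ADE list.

D_6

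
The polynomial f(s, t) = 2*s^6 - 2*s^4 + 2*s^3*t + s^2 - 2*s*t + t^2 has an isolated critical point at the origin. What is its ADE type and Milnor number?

The Hessian of f at 0 is [[2, -2], [-2, 2]] with rank 1, so corank 1. A Groebner basis of the Jacobian ideal J(f) in C{s,t} is {s*t^2 - s + t, -s + t^3 + t, s^2 - 2*s*t + t^2}; counting standard monomials gives mu = 5. Corank 1: A-series; mu = 5 gives A_5.

Type A5, Milnor number mu = 5.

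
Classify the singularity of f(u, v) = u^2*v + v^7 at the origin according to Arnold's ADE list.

The Hessian of f at 0 is [[0, 0], [0, 0]] with rank 0, so corank 2. A Groebner basis of the Jacobian ideal J(f) in C{u,v} is {u^2/7 + v^6, u^3, u*v}; counting standard monomials gives mu = 8. Corank 2; j^3 = u^2*v has shape L^2 M (L != M), so D-series; mu = 8 gives D_8.

D_8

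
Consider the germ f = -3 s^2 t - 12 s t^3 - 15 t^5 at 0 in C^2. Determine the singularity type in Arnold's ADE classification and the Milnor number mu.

The Hessian of f at 0 has rank 0. Corank 2; j^3 = -3*s^2*t has shape L^2 M (L != M), so D-series; mu = 6 gives D_6.

Type D_6, Milnor number mu = 6.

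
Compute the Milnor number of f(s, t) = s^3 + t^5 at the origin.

8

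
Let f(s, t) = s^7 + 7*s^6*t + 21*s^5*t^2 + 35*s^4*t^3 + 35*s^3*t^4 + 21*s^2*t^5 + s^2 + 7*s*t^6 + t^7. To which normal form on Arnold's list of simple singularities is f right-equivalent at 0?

The Hessian of f at 0 has rank 1. Corank 1: A-series; mu = 6 gives A_6.

A6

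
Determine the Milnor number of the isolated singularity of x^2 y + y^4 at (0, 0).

5

The Hessian of f at 0 is [[0, 0], [0, 0]] with rank 0, so corank 2. A Groebner basis of the Jacobian ideal J(f) in C{x,y} is {x^3, x^2/4 + y^3, x*y}; counting standard monomials gives mu = 5. Corank 2; j^3 = x^2*y has shape L^2 M (L != M), so D-series; mu = 5 gives D_5.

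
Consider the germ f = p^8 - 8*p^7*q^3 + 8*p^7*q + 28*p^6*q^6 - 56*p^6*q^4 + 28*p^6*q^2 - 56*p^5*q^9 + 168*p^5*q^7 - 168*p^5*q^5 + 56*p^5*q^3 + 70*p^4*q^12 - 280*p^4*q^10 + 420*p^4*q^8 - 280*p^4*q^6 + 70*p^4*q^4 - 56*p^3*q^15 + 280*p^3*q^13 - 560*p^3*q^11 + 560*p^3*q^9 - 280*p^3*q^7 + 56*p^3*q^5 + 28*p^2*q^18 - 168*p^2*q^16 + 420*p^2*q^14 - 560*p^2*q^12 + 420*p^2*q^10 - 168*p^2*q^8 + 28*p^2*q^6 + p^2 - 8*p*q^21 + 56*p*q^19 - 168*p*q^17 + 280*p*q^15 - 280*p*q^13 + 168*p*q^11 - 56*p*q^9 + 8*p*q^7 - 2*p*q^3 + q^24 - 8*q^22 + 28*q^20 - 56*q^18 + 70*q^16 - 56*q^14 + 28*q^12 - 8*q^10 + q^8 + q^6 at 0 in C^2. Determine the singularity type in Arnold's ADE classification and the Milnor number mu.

The Hessian of f at 0 has rank 1. Corank 1: A-series; mu = 7 gives A_7.

Type A7, Milnor number mu = 7.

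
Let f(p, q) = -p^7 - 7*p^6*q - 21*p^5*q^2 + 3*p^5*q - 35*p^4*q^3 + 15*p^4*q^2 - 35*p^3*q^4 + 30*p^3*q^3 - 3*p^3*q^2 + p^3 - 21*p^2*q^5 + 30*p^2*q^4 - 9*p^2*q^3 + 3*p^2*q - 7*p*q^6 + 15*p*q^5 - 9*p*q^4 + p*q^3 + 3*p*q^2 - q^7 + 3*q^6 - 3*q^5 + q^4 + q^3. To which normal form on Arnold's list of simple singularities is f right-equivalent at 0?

E7

The Hessian of f at 0 is [[0, 0], [0, 0]] with rank 0, so corank 2. A Groebner basis of the Jacobian ideal J(f) in C{p,q} is {p^3 + 3*p^2*q + 6*p^2 + 12*p*q + 6*q^2, -3*p^2 + p*q^2 - 6*p*q - 3*q^2, 3*p^2 + 6*p*q + q^3 + 3*q^2}; counting standard monomials gives mu = 7. Corank 2; j^3 = (p + q)^3 is a perfect cube, so E-series; the 4-jet and mu = 7 give E_7.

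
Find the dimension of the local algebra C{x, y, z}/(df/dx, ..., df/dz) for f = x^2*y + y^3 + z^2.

4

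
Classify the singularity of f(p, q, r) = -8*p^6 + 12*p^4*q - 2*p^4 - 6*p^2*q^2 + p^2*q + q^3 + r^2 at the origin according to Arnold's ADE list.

D4

The Hessian of f at 0 has rank 1. Corank 2; j^3 = q*(p^2 + q^2) splits into three distinct lines over C (the quadratic factor has nonzero discriminant), so D_4.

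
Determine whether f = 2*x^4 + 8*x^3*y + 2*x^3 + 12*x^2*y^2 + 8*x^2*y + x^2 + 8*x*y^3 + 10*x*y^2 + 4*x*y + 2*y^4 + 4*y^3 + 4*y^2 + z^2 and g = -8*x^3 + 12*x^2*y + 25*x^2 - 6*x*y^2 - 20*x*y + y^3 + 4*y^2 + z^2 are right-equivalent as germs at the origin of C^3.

No.

The Hessian of f at 0 is [[2, 4, 0], [4, 8, 0], [0, 0, 2]] with rank 2, so corank 1. A Groebner basis of the Jacobian ideal J(f) in C{x,y,z} is {x^2 + 4*x + 8*y, x*y - 2*x - 4*y, x + y^2 + 2*y, z}; counting standard monomials gives mu = 3. Corank 1: A-series; mu = 3 gives A_3. The Hessian of g at 0 is [[50, -20, 0], [-20, 8, 0], [0, 0, 2]] with rank 2, so corank 1. A Groebner basis of the Jacobian ideal J(g) in C{x,y,z} is {y^2, x - 2*y/5, z}; counting standard monomials gives mu = 2. Corank 1: A-series; mu = 2 gives A_2. f is A_3 but g is A_2, hence not right-equivalent.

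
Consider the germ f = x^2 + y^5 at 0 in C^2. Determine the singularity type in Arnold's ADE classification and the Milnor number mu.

Type A_4, Milnor number mu = 4.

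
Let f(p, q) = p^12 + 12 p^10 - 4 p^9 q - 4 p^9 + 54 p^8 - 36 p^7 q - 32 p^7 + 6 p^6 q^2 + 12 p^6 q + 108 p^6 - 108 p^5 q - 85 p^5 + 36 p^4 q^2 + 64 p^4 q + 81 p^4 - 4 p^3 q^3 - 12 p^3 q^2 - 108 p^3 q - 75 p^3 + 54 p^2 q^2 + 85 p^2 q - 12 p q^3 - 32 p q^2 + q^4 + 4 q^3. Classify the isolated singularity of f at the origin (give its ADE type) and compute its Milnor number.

Type D5, Milnor number mu = 5.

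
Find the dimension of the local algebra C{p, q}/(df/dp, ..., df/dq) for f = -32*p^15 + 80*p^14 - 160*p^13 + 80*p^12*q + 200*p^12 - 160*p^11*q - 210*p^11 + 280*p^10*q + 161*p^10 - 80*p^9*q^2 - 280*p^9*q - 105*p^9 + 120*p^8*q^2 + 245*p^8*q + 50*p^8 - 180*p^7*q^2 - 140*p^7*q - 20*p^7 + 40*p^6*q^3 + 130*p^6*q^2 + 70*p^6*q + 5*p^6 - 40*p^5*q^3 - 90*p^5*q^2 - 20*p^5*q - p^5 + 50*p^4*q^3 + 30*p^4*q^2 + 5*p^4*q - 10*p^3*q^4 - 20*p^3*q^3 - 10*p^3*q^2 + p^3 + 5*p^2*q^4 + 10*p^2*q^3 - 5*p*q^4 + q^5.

8

The Hessian of f at 0 is [[0, 0], [0, 0]] with rank 0, so corank 2. A Groebner basis of the Jacobian ideal J(f) in C{p,q} is {q^5, p*q^3 - q^4/4, p^2}; counting standard monomials gives mu = 8. Corank 2; j^3 = p^3 is a perfect cube, so E-series; the 5-jet and mu = 8 give E_8.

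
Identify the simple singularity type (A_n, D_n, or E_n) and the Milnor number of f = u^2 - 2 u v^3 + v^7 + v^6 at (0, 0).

The Hessian of f at 0 is [[2, 0], [0, 0]] with rank 1, so corank 1. A Groebner basis of the Jacobian ideal J(f) in C{u,v} is {-u + v^3, u^2}; counting standard monomials gives mu = 6. Corank 1: A-series; mu = 6 gives A_6.

Type A6, Milnor number mu = 6.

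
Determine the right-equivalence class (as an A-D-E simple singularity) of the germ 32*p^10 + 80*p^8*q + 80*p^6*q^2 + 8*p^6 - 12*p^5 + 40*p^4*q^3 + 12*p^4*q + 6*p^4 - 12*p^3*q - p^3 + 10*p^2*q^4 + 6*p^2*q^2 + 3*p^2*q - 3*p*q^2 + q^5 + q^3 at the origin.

The Hessian of f at 0 is [[0, 0], [0, 0]] with rank 0, so corank 2. A Groebner basis of the Jacobian ideal J(f) in C{p,q} is {-p^2/16 + p*q^3 + p*q^2/4 + p*q/8 - q^3/4 - q^2/16, q^4, p^3 - 3*p^2/4 + 3*p*q/2 - q^3 - 3*q^2/4, p^2*q - p^2/4 - p*q^2 + p*q/2 - q^2/4}; counting standard monomials gives mu = 8. Corank 2; j^3 = -(p - q)^3 is a perfect cube, so E-series; the 5-jet and mu = 8 give E_8.

E8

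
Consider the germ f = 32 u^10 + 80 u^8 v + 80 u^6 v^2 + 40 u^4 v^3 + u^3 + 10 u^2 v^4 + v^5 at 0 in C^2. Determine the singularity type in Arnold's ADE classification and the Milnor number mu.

Type E_{8}, Milnor number mu = 8.

The Hessian of f at 0 has rank 0. Corank 2; j^3 = u^3 is a perfect cube, so E-series; the 5-jet and mu = 8 give E_8.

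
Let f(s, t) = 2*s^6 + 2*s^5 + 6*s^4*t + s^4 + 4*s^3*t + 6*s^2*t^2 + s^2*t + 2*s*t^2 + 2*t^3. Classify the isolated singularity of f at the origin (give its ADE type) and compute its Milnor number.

The Hessian of f at 0 is [[0, 0], [0, 0]] with rank 0, so corank 2. A Groebner basis of the Jacobian ideal J(f) in C{s,t} is {t^3, s^2 + 2*t^2, s*t + t^2}; counting standard monomials gives mu = 4. Corank 2; j^3 = t*(s^2 + 2*s*t + 2*t^2) splits into three distinct lines over C (the quadratic factor has nonzero discriminant), so D_4.

Type D_{4}, Milnor number mu = 4.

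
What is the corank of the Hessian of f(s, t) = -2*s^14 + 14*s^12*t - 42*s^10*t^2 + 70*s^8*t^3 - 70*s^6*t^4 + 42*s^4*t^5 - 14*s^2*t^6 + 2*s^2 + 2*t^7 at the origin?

1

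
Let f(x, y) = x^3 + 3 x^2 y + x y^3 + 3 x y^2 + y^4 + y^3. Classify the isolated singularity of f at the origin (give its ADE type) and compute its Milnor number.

Type E_{7}, Milnor number mu = 7.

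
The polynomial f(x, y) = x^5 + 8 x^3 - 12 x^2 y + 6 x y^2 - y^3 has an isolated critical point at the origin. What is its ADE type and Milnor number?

The Hessian of f at 0 is [[0, 0], [0, 0]] with rank 0, so corank 2. A Groebner basis of the Jacobian ideal J(f) in C{x,y} is {y^5, x*y^3 - 3*y^4/8, x^2 - x*y + y^2/4}; counting standard monomials gives mu = 8. Corank 2; j^3 = (2*x - y)^3 is a perfect cube, so E-series; the 5-jet and mu = 8 give E_8.

Type E8, Milnor number mu = 8.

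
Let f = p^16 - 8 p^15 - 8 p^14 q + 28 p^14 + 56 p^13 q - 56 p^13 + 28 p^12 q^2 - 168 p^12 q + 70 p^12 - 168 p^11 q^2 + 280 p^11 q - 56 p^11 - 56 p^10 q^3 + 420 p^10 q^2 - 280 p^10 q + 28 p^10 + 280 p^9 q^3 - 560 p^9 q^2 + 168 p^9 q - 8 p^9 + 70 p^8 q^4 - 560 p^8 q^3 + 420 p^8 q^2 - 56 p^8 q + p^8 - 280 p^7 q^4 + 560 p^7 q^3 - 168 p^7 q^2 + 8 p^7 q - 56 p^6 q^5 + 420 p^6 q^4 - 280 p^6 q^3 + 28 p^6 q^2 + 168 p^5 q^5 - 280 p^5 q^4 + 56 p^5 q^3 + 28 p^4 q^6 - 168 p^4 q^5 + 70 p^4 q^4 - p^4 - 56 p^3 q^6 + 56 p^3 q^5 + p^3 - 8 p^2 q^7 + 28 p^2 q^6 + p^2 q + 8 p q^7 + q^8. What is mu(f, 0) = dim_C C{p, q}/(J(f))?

9

The Hessian of f at 0 is [[0, 0], [0, 0]] with rank 0, so corank 2. A Groebner basis of the Jacobian ideal J(f) in C{p,q} is {-p*q/8 + q^7, p*q^2, p^2 + p*q}; counting standard monomials gives mu = 9. Corank 2; j^3 = p^2*(p + q) has shape L^2 M (L != M), so D-series; mu = 9 gives D_9.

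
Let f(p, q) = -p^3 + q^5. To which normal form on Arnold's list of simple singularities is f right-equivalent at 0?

The Hessian of f at 0 has rank 0. Corank 2; j^3 = -p^3 is a perfect cube, so E-series; the 5-jet and mu = 8 give E_8.

E8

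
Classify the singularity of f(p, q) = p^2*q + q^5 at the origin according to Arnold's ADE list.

D_{6}

The Hessian of f at 0 has rank 0. Corank 2; j^3 = p^2*q has shape L^2 M (L != M), so D-series; mu = 6 gives D_6.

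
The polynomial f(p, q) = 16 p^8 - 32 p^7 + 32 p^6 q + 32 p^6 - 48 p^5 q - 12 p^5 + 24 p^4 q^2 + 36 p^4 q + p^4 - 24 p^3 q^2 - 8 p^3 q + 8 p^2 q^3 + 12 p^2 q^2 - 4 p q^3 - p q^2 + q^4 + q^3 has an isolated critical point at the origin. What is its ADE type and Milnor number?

The Hessian of f at 0 has rank 0. Corank 2; j^3 = -q^2*(p - q) has shape L^2 M (L != M), so D-series; mu = 5 gives D_5.

Type D_{5}, Milnor number mu = 5.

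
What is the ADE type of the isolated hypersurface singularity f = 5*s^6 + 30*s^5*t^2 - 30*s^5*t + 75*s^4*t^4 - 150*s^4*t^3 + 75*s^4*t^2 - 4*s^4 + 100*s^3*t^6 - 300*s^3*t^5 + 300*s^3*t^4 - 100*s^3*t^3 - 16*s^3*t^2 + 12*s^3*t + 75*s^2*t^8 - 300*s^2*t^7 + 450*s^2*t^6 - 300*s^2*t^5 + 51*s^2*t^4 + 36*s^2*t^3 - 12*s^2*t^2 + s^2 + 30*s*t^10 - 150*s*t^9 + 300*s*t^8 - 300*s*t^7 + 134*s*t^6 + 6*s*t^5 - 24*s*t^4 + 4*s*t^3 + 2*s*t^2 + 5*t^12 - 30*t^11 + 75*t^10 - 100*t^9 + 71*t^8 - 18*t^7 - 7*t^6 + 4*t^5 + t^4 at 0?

A_{5}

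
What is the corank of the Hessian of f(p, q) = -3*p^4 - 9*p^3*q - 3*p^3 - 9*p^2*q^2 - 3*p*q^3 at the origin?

Hessian at 0 has rank 0.

2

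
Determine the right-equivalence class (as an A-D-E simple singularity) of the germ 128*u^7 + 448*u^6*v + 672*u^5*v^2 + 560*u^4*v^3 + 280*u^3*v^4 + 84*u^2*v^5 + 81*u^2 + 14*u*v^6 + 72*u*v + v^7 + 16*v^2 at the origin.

A_{6}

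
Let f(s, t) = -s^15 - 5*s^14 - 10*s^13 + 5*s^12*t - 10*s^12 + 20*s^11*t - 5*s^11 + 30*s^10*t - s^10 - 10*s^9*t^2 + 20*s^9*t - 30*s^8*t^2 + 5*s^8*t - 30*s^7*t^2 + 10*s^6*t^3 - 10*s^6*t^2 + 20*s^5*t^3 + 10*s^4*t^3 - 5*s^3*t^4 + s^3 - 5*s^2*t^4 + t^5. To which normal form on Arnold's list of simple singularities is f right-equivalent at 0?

E_{8}

The Hessian of f at 0 is [[0, 0], [0, 0]] with rank 0, so corank 2. A Groebner basis of the Jacobian ideal J(f) in C{s,t} is {t^4, s^2}; counting standard monomials gives mu = 8. Corank 2; j^3 = s^3 is a perfect cube, so E-series; the 5-jet and mu = 8 give E_8.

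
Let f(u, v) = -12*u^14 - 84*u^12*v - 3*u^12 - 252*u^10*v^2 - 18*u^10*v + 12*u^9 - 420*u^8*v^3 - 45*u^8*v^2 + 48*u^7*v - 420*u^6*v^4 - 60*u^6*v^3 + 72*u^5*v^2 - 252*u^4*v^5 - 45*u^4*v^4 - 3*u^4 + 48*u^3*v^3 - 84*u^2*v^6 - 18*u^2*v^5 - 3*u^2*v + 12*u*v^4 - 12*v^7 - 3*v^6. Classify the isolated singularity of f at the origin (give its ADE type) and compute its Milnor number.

Type D7, Milnor number mu = 7.

The Hessian of f at 0 has rank 0. Corank 2; j^3 = -3*u^2*v has shape L^2 M (L != M), so D-series; mu = 7 gives D_7.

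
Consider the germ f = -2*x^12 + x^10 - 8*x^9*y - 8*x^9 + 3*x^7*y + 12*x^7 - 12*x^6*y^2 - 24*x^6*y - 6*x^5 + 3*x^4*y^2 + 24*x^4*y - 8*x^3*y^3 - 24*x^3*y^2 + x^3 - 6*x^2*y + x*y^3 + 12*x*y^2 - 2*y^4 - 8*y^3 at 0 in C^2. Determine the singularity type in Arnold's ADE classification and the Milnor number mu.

Type E_{7}, Milnor number mu = 7.

The Hessian of f at 0 is [[0, 0], [0, 0]] with rank 0, so corank 2. A Groebner basis of the Jacobian ideal J(f) in C{x,y} is {x^3 - 6*x^2*y - 48*x^2 + 192*x*y - 192*y^2, 6*x^2 + x*y^2 - 24*x*y + 24*y^2, 3*x^2 - 12*x*y + y^3 + 12*y^2}; counting standard monomials gives mu = 7. Corank 2; j^3 = (x - 2*y)^3 is a perfect cube, so E-series; the 4-jet and mu = 7 give E_7.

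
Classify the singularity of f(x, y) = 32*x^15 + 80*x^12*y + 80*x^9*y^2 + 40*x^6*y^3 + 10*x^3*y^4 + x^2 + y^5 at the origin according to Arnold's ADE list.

The Hessian of f at 0 has rank 1. Corank 1: A-series; mu = 4 gives A_4.

A4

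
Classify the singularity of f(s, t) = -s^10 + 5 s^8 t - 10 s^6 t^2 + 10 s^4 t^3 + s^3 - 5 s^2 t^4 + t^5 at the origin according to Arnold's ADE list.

E8

The Hessian of f at 0 is [[0, 0], [0, 0]] with rank 0, so corank 2. A Groebner basis of the Jacobian ideal J(f) in C{s,t} is {t^4, s^2}; counting standard monomials gives mu = 8. Corank 2; j^3 = s^3 is a perfect cube, so E-series; the 5-jet and mu = 8 give E_8.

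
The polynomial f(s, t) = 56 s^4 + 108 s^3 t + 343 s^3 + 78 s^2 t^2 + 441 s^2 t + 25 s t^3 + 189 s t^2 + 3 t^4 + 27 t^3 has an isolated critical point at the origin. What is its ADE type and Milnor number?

Type E7, Milnor number mu = 7.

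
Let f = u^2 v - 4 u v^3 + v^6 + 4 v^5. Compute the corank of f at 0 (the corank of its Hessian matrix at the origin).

Hessian at 0 has rank 0.

2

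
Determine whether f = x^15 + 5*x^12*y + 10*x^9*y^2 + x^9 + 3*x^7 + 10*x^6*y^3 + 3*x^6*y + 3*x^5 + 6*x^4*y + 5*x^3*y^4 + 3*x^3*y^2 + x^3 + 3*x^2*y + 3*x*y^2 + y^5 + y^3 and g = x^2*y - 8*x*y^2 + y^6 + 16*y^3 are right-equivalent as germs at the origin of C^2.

No.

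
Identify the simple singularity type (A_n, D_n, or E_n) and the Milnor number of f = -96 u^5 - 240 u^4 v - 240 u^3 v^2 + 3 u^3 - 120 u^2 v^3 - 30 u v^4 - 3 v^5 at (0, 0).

Type E_{8}, Milnor number mu = 8.

The Hessian of f at 0 is [[0, 0], [0, 0]] with rank 0, so corank 2. A Groebner basis of the Jacobian ideal J(f) in C{u,v} is {v^5, u*v^3 + v^4/8, u^2}; counting standard monomials gives mu = 8. Corank 2; j^3 = 3*u^3 is a perfect cube, so E-series; the 5-jet and mu = 8 give E_8.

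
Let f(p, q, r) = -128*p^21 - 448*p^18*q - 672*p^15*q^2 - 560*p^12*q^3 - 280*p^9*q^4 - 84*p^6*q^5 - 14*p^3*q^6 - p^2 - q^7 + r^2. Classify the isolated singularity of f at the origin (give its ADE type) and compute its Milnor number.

Type A_6, Milnor number mu = 6.

The Hessian of f at 0 has rank 2. Corank 1: A-series; mu = 6 gives A_6.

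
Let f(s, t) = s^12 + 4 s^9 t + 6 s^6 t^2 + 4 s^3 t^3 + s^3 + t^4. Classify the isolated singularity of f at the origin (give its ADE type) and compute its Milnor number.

Type E_{6}, Milnor number mu = 6.

The Hessian of f at 0 has rank 0. Corank 2; j^3 = s^3 is a perfect cube, so E-series; the 4-jet and mu = 6 give E_6.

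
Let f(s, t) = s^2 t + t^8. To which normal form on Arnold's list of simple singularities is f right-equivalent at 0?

D9

The Hessian of f at 0 is [[0, 0], [0, 0]] with rank 0, so corank 2. A Groebner basis of the Jacobian ideal J(f) in C{s,t} is {s^2/8 + t^7, s^3, s*t}; counting standard monomials gives mu = 9. Corank 2; j^3 = s^2*t has shape L^2 M (L != M), so D-series; mu = 9 gives D_9.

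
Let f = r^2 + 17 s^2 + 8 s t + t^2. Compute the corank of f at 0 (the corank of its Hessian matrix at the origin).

0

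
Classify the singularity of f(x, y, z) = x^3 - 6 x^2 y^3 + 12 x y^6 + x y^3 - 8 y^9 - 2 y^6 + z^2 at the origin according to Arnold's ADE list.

E7

The Hessian of f at 0 has rank 1. Corank 2; j^3 = x^3 is a perfect cube, so E-series; the 4-jet and mu = 7 give E_7.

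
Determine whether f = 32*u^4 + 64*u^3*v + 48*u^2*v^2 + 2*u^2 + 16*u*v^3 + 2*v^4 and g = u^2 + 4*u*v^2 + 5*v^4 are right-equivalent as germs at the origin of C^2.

Yes.

The Hessian of f at 0 has rank 1. Corank 1: A-series; mu = 3 gives A_3. The Hessian of g at 0 has rank 1. Corank 1: A-series; mu = 3 gives A_3. Both have type A_3, hence right-equivalent.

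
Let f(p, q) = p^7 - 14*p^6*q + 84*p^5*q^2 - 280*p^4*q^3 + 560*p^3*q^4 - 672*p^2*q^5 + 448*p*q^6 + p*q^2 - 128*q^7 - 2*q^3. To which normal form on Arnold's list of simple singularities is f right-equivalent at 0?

D_8

The Hessian of f at 0 is [[0, 0], [0, 0]] with rank 0, so corank 2. A Groebner basis of the Jacobian ideal J(f) in C{p,q} is {p^6 + q^2/7, q^3, p*q - 2*q^2}; counting standard monomials gives mu = 8. Corank 2; j^3 = q^2*(p - 2*q) has shape L^2 M (L != M), so D-series; mu = 8 gives D_8.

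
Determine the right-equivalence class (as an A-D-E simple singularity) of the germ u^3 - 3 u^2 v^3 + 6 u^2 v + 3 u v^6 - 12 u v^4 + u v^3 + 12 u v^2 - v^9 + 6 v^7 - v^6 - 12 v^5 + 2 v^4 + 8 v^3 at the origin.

E7

The Hessian of f at 0 has rank 0. Corank 2; j^3 = (u + 2*v)^3 is a perfect cube, so E-series; the 4-jet and mu = 7 give E_7.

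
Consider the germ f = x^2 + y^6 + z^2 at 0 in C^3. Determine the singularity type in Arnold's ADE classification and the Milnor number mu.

Type A_{5}, Milnor number mu = 5.

The Hessian of f at 0 is [[2, 0, 0], [0, 0, 0], [0, 0, 2]] with rank 2, so corank 1. A Groebner basis of the Jacobian ideal J(f) in C{x,y,z} is {y^5, x, z}; counting standard monomials gives mu = 5. Corank 1: A-series; mu = 5 gives A_5.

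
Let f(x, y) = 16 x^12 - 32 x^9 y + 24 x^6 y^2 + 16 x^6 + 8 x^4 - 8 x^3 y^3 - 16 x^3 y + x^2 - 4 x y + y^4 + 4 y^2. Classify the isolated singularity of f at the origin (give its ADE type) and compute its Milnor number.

The Hessian of f at 0 has rank 1. Corank 1: A-series; mu = 3 gives A_3.

Type A3, Milnor number mu = 3.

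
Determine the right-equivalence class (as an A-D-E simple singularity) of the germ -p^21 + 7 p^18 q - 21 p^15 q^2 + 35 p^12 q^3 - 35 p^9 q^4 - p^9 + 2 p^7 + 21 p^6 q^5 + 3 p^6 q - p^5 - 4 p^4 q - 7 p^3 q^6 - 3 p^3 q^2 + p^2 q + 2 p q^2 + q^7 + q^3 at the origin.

D_{8}

The Hessian of f at 0 has rank 0. Corank 2; j^3 = q*(p + q)^2 has shape L^2 M (L != M), so D-series; mu = 8 gives D_8.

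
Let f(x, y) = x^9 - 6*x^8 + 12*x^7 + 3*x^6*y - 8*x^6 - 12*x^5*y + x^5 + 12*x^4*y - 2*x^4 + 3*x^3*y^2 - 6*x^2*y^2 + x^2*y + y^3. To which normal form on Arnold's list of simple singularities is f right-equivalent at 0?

The Hessian of f at 0 has rank 0. Corank 2; j^3 = y*(x^2 + y^2) splits into three distinct lines over C (the quadratic factor has nonzero discriminant), so D_4.

D_{4}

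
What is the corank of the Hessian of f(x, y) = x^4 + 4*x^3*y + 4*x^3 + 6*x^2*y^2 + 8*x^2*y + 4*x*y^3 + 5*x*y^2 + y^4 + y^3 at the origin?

The Hessian at 0 is [[0, 0], [0, 0]] of rank 0; hence corank 2.

2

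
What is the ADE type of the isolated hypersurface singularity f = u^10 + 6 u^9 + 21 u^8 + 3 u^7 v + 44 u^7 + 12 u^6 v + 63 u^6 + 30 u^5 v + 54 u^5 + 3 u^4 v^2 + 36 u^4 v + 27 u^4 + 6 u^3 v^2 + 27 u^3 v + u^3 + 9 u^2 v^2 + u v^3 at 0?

E7

The Hessian of f at 0 is [[0, 0], [0, 0]] with rank 0, so corank 2. A Groebner basis of the Jacobian ideal J(f) in C{u,v} is {u^2/3 + v^4 + v^3/9, u^3, u^2*v - u^2/9 - v^3/27, 2*u^2/3 + u*v^2 + 2*v^3/9}; counting standard monomials gives mu = 7. Corank 2; j^3 = u^3 is a perfect cube, so E-series; the 4-jet and mu = 7 give E_7.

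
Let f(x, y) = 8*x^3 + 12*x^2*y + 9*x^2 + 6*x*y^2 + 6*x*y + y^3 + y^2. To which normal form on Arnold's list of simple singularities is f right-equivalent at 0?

The Hessian of f at 0 is [[18, 6], [6, 2]] with rank 1, so corank 1. A Groebner basis of the Jacobian ideal J(f) in C{x,y} is {y^2, x + y/3}; counting standard monomials gives mu = 2. Corank 1: A-series; mu = 2 gives A_2.

A_{2}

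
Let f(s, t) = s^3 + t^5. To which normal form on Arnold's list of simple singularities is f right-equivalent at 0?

E8

The Hessian of f at 0 has rank 0. Corank 2; j^3 = s^3 is a perfect cube, so E-series; the 5-jet and mu = 8 give E_8.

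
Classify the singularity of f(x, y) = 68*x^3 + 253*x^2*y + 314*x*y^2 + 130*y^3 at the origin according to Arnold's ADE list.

D4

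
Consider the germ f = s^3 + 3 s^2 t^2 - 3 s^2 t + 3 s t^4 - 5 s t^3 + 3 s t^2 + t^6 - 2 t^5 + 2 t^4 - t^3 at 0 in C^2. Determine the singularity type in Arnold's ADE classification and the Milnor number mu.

Type E_7, Milnor number mu = 7.

The Hessian of f at 0 has rank 0. Corank 2; j^3 = (s - t)^3 is a perfect cube, so E-series; the 4-jet and mu = 7 give E_7.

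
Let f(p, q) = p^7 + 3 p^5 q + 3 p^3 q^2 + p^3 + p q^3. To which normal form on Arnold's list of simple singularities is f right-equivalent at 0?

E_7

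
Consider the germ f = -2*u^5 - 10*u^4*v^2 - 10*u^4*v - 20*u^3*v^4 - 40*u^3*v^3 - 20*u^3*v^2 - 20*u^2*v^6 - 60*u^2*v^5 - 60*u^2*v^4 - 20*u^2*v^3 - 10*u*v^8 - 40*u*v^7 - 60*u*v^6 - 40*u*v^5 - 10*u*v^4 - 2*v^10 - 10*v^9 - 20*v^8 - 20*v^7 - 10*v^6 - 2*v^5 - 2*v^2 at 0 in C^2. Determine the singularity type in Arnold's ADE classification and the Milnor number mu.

Type A4, Milnor number mu = 4.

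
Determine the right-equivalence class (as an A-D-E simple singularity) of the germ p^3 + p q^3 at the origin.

E_7

The Hessian of f at 0 has rank 0. Corank 2; j^3 = p^3 is a perfect cube, so E-series; the 4-jet and mu = 7 give E_7.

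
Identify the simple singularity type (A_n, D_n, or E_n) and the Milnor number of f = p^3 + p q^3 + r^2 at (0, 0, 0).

The Hessian of f at 0 is [[0, 0, 0], [0, 0, 0], [0, 0, 2]] with rank 1, so corank 2. A Groebner basis of the Jacobian ideal J(f) in C{p,q,r} is {p^3, p*q^2, 3*p^2 + q^3, r}; counting standard monomials gives mu = 7. Corank 2; j^3 = p^3 is a perfect cube, so E-series; the 4-jet and mu = 7 give E_7.

Type E_{7}, Milnor number mu = 7.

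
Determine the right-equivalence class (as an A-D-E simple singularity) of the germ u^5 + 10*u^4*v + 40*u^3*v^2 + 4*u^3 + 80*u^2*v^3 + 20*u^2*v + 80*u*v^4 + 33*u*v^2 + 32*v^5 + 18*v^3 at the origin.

D_{6}

The Hessian of f at 0 is [[0, 0], [0, 0]] with rank 0, so corank 2. A Groebner basis of the Jacobian ideal J(f) in C{u,v} is {-32*u*v/5 + v^4 - 48*v^2/5, u*v^2 + 3*v^3/2, u^2 + 7*u*v/2 + 3*v^2}; counting standard monomials gives mu = 6. Corank 2; j^3 = (u + 2*v)*(2*u + 3*v)^2 has shape L^2 M (L != M), so D-series; mu = 6 gives D_6.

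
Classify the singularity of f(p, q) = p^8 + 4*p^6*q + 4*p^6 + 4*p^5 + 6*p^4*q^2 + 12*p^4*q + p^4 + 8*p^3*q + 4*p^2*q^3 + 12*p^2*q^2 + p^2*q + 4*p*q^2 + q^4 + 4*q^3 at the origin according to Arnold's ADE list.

The Hessian of f at 0 has rank 0. Corank 2; j^3 = q*(p + 2*q)^2 has shape L^2 M (L != M), so D-series; mu = 5 gives D_5.

D5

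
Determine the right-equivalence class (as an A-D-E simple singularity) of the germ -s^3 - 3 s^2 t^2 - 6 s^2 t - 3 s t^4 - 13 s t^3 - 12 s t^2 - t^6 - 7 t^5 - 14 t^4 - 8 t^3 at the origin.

The Hessian of f at 0 has rank 0. Corank 2; j^3 = -(s + 2*t)^3 is a perfect cube, so E-series; the 4-jet and mu = 7 give E_7.

E7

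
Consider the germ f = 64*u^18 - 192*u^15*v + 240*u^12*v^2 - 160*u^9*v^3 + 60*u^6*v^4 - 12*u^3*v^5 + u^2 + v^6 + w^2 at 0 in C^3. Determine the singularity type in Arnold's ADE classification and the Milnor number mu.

The Hessian of f at 0 has rank 2. Corank 1: A-series; mu = 5 gives A_5.

Type A_{5}, Milnor number mu = 5.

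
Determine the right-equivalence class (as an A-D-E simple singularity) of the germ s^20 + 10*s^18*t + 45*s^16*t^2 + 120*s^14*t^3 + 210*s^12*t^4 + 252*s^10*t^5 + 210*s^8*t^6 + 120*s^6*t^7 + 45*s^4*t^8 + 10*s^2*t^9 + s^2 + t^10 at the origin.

A9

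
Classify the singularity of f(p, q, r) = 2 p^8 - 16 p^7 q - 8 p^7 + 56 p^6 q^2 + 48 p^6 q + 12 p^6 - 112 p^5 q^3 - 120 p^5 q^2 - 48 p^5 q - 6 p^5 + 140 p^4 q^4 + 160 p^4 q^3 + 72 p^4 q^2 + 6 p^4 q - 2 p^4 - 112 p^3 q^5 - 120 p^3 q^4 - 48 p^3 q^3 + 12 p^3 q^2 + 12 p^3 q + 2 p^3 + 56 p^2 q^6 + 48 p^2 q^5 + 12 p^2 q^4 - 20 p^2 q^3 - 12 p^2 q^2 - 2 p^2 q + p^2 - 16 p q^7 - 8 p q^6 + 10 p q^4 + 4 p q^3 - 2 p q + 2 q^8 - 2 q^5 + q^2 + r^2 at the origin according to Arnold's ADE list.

The Hessian of f at 0 has rank 2. Corank 1: A-series; mu = 3 gives A_3.

A_{3}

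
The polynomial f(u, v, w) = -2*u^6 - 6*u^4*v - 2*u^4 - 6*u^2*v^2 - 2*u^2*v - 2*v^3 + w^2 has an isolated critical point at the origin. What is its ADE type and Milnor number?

The Hessian of f at 0 has rank 1. Corank 2; j^3 = -2*v*(u^2 + v^2) splits into three distinct lines over C (the quadratic factor has nonzero discriminant), so D_4.

Type D_4, Milnor number mu = 4.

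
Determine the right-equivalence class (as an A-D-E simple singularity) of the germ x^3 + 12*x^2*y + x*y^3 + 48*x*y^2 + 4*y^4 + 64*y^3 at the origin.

E7

The Hessian of f at 0 has rank 0. Corank 2; j^3 = (x + 4*y)^3 is a perfect cube, so E-series; the 4-jet and mu = 7 give E_7.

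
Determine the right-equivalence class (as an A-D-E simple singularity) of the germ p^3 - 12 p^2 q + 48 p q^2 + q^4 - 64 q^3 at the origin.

The Hessian of f at 0 is [[0, 0], [0, 0]] with rank 0, so corank 2. A Groebner basis of the Jacobian ideal J(f) in C{p,q} is {q^3, p^2 - 8*p*q + 16*q^2}; counting standard monomials gives mu = 6. Corank 2; j^3 = (p - 4*q)^3 is a perfect cube, so E-series; the 4-jet and mu = 6 give E_6.

E_6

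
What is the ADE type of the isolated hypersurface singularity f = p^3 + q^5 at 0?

E_{8}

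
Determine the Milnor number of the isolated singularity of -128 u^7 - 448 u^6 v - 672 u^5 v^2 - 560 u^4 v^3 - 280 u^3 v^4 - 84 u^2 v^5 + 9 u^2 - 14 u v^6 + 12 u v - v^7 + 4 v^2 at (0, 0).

6

The Hessian of f at 0 has rank 1. Corank 1: A-series; mu = 6 gives A_6.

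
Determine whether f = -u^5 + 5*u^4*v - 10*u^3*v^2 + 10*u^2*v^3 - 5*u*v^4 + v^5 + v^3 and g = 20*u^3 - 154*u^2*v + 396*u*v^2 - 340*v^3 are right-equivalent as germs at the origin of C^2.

No.

The Hessian of f at 0 is [[0, 0], [0, 0]] with rank 0, so corank 2. A Groebner basis of the Jacobian ideal J(f) in C{u,v} is {u^4 - 4*u^3*v, v^2}; counting standard monomials gives mu = 8. Corank 2; j^3 = v^3 is a perfect cube, so E-series; the 5-jet and mu = 8 give E_8. The Hessian of g at 0 is [[0, 0], [0, 0]] with rank 0, so corank 2. A Groebner basis of the Jacobian ideal J(g) in C{u,v} is {v^3, u^2 - 6*v^2, u*v - 27*v^2/11}; counting standard monomials gives mu = 4. Corank 2; j^3 = 2*(2*u - 5*v)*(5*u^2 - 26*u*v + 34*v^2) splits into three distinct lines over C (the quadratic factor has nonzero discriminant), so D_4. f is E_8 but g is D_4, hence not right-equivalent.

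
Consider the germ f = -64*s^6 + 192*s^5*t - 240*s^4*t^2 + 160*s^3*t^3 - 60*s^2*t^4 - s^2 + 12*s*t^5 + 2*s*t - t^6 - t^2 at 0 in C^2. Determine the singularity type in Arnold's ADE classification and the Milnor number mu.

The Hessian of f at 0 has rank 1. Corank 1: A-series; mu = 5 gives A_5.

Type A_5, Milnor number mu = 5.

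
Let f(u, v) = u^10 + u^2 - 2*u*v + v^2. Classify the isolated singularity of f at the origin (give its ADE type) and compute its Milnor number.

The Hessian of f at 0 has rank 1. Corank 1: A-series; mu = 9 gives A_9.

Type A9, Milnor number mu = 9.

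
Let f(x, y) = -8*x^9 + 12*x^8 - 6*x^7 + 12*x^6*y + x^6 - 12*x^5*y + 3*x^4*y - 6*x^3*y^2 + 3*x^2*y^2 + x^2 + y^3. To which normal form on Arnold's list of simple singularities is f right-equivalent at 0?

The Hessian of f at 0 has rank 1. Corank 1: A-series; mu = 2 gives A_2.

A2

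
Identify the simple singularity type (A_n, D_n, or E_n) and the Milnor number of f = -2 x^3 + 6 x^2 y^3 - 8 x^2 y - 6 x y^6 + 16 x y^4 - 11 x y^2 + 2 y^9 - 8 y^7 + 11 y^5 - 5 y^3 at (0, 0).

Type D_{4}, Milnor number mu = 4.

The Hessian of f at 0 is [[0, 0], [0, 0]] with rank 0, so corank 2. A Groebner basis of the Jacobian ideal J(f) in C{x,y} is {y^3, x^2 + y^2/2, x*y + y^2/2}; counting standard monomials gives mu = 4. Corank 2; j^3 = -(x + y)*(2*x^2 + 6*x*y + 5*y^2) splits into three distinct lines over C (the quadratic factor has nonzero discriminant), so D_4.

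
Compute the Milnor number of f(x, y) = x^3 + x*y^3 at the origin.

7

The Hessian of f at 0 has rank 0. Corank 2; j^3 = x^3 is a perfect cube, so E-series; the 4-jet and mu = 7 give E_7.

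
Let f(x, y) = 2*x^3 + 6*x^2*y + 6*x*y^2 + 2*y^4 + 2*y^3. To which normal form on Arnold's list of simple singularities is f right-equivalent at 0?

E_6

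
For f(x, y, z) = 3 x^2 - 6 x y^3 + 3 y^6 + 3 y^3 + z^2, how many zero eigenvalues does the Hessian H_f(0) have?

1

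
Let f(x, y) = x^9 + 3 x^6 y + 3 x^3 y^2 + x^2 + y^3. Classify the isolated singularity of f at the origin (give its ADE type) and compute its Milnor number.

Type A_2, Milnor number mu = 2.

The Hessian of f at 0 is [[2, 0], [0, 0]] with rank 1, so corank 1. A Groebner basis of the Jacobian ideal J(f) in C{x,y} is {y^2, x}; counting standard monomials gives mu = 2. Corank 1: A-series; mu = 2 gives A_2.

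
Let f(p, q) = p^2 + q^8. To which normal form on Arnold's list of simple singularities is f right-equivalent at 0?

The Hessian of f at 0 is [[2, 0], [0, 0]] with rank 1, so corank 1. A Groebner basis of the Jacobian ideal J(f) in C{p,q} is {q^7, p}; counting standard monomials gives mu = 7. Corank 1: A-series; mu = 7 gives A_7.

A_7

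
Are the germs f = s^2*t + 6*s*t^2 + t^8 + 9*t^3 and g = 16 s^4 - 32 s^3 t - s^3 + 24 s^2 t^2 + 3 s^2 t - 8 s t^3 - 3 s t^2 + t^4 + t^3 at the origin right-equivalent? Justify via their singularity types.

No.

The Hessian of f at 0 is [[0, 0], [0, 0]] with rank 0, so corank 2. A Groebner basis of the Jacobian ideal J(f) in C{s,t} is {s^2/8 + t^7 - 9*t^2/8, s^3 + 27*t^3, s*t + 3*t^2}; counting standard monomials gives mu = 9. Corank 2; j^3 = t*(s + 3*t)^2 has shape L^2 M (L != M), so D-series; mu = 9 gives D_9. The Hessian of g at 0 is [[0, 0], [0, 0]] with rank 0, so corank 2. A Groebner basis of the Jacobian ideal J(g) in C{s,t} is {t^4, s*t^2 - 5*t^3/6, s^2 - 2*s*t + t^2}; counting standard monomials gives mu = 6. Corank 2; j^3 = -(s - t)^3 is a perfect cube, so E-series; the 4-jet and mu = 6 give E_6. f is D_9 but g is E_6, hence not right-equivalent.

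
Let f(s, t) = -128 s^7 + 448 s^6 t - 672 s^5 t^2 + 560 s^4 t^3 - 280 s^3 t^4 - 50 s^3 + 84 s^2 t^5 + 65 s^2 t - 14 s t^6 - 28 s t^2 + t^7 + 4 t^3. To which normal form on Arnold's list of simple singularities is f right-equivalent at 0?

D_8

The Hessian of f at 0 is [[0, 0], [0, 0]] with rank 0, so corank 2. A Groebner basis of the Jacobian ideal J(f) in C{s,t} is {78125*s*t/14 + t^6 - 15625*t^2/7, s*t^2 - 2*t^3/5, s^2 - 9*s*t/10 + t^2/5}; counting standard monomials gives mu = 8. Corank 2; j^3 = -(2*s - t)*(5*s - 2*t)^2 has shape L^2 M (L != M), so D-series; mu = 8 gives D_8.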